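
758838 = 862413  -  103575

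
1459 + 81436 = 82895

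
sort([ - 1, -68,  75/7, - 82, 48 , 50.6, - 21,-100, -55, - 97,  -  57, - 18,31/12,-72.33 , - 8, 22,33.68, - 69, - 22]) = [ - 100, -97, - 82,  -  72.33, - 69, - 68,  -  57,  -  55, - 22,-21,-18,-8,-1, 31/12, 75/7, 22, 33.68, 48, 50.6] 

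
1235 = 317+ 918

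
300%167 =133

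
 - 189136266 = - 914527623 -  - 725391357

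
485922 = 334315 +151607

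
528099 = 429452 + 98647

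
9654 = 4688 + 4966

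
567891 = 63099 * 9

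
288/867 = 96/289 = 0.33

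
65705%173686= 65705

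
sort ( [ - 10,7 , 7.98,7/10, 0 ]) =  [ - 10, 0, 7/10, 7, 7.98 ]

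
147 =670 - 523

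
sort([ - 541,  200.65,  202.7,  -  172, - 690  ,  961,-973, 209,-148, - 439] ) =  [-973, - 690, - 541  ,  -  439, - 172, - 148,200.65, 202.7,209,961]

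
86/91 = 86/91 = 0.95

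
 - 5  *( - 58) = 290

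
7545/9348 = 2515/3116 = 0.81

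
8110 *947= 7680170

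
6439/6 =6439/6 = 1073.17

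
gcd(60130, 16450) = 70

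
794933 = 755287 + 39646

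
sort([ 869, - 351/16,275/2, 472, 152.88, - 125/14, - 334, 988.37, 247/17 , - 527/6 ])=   [ - 334, - 527/6, - 351/16,-125/14, 247/17, 275/2,152.88,472, 869, 988.37]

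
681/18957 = 227/6319 = 0.04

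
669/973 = 669/973= 0.69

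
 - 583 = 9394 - 9977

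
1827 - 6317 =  - 4490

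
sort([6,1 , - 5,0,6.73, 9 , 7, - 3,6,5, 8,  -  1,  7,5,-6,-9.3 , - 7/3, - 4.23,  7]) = [-9.3,-6, - 5, - 4.23, - 3, - 7/3,-1 , 0,1,5,5,6, 6,  6.73, 7, 7, 7, 8,  9 ] 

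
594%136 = 50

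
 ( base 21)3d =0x4c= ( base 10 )76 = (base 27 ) 2m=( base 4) 1030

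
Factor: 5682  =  2^1*3^1*947^1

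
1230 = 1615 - 385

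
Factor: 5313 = 3^1*7^1*11^1 * 23^1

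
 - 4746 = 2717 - 7463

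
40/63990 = 4/6399 = 0.00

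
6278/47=133 + 27/47 = 133.57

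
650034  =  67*9702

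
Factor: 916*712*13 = 8478496 =2^5* 13^1*89^1 * 229^1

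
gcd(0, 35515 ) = 35515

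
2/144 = 1/72   =  0.01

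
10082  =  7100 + 2982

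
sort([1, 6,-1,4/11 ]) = [  -  1,4/11, 1,6]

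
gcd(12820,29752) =4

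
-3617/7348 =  - 1 + 3731/7348 = - 0.49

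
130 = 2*65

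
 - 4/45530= - 1+22763/22765  =  - 0.00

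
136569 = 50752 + 85817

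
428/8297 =428/8297 = 0.05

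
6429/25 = 257 +4/25 = 257.16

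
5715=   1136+4579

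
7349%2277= 518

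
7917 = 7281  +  636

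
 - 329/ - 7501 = 329/7501=0.04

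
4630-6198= - 1568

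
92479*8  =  739832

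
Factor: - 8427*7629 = -3^2*53^2*2543^1 = -64289583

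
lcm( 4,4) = 4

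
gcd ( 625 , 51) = 1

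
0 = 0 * 8210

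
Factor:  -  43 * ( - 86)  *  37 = 136826= 2^1*37^1*43^2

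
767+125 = 892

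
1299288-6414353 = -5115065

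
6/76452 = 1/12742 = 0.00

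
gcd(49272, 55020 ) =12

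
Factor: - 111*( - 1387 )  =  3^1 * 19^1 * 37^1*73^1 = 153957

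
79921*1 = 79921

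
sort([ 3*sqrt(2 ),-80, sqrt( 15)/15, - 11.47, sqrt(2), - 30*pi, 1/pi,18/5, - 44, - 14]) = [- 30 * pi, - 80, - 44, - 14,-11.47,sqrt(15) /15,1/pi,sqrt(2 ), 18/5,3*sqrt(2 ) ]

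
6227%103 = 47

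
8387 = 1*8387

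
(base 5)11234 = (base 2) 1100110011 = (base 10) 819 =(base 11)685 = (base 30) R9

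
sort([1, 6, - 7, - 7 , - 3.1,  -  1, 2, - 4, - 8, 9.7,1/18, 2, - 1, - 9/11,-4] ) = [ -8, - 7, - 7, - 4, - 4, - 3.1,-1,-1,-9/11,1/18, 1,2, 2,6, 9.7]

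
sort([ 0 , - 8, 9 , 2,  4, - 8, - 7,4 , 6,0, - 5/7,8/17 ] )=[ -8, - 8, - 7, - 5/7,0,0 , 8/17,2,4,4 , 6, 9 ]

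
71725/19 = 3775 = 3775.00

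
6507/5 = 1301 + 2/5 = 1301.40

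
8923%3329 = 2265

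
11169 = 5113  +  6056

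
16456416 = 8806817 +7649599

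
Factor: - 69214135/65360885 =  - 2017^( - 1) * 6481^(-1)*13842827^1=- 13842827/13072177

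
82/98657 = 82/98657 = 0.00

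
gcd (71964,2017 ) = 1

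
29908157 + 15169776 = 45077933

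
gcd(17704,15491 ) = 2213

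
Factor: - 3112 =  - 2^3*389^1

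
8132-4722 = 3410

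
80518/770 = 40259/385 = 104.57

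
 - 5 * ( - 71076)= 355380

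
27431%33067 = 27431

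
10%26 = 10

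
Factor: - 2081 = -2081^1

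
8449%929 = 88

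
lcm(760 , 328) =31160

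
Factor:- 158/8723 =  - 2^1*11^(-1)*13^(-1)*61^( - 1 )*79^1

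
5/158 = 5/158 = 0.03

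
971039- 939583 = 31456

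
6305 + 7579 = 13884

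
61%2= 1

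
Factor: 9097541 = 2851^1 * 3191^1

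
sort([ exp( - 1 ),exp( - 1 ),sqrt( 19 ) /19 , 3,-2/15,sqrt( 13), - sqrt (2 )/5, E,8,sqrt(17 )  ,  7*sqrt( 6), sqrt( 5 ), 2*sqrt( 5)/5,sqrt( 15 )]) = [  -  sqrt( 2 ) /5, - 2/15,sqrt( 19) /19,exp( - 1),exp( - 1 ),  2*sqrt(5 ) /5,  sqrt (5),E, 3,sqrt(13),sqrt( 15 ), sqrt( 17),8, 7*sqrt (6) ]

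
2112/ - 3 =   -  704 + 0/1 = - 704.00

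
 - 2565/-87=855/29= 29.48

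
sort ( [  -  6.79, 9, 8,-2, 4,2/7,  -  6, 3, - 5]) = [ - 6.79, - 6, - 5,-2,2/7, 3,4, 8, 9]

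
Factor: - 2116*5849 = - 12376484 = - 2^2*23^2*5849^1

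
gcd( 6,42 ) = 6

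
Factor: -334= - 2^1 * 167^1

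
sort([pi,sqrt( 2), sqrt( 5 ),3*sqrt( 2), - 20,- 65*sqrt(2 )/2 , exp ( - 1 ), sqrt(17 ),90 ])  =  [ - 65*sqrt( 2)/2, - 20,exp( - 1),sqrt( 2),sqrt( 5) , pi,sqrt( 17 ) , 3*sqrt(2), 90]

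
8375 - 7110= 1265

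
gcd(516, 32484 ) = 12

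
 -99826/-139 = 99826/139 = 718.17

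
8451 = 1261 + 7190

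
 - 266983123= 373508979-640492102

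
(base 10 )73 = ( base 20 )3D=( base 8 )111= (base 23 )34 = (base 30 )2d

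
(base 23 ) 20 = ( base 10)46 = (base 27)1j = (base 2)101110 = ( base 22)22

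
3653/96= 3653/96 = 38.05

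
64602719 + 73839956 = 138442675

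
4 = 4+0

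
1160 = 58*20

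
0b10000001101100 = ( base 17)1bc4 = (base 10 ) 8300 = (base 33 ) 7KH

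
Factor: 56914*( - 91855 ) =-2^1*5^1*11^1*13^1*199^1*18371^1 = - 5227835470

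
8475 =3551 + 4924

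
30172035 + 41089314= 71261349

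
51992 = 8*6499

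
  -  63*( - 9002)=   567126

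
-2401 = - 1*2401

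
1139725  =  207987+931738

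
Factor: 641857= 29^1*22133^1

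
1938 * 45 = 87210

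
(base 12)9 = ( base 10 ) 9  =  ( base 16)9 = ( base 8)11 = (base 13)9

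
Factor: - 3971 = -11^1  *19^2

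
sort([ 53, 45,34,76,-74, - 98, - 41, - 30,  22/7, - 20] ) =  [  -  98,-74,-41,-30, - 20,22/7 , 34,45,53,76] 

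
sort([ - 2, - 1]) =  [ - 2,-1] 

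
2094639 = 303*6913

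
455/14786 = 455/14786 =0.03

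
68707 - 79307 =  - 10600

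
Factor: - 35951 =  - 35951^1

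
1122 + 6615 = 7737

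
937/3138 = 937/3138 = 0.30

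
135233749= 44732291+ 90501458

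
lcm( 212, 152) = 8056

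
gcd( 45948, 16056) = 12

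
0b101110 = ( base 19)28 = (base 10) 46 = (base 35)1B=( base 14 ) 34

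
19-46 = -27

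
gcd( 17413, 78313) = 1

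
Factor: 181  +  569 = 750  =  2^1*3^1 * 5^3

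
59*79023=4662357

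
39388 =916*43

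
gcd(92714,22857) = 1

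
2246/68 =33+1/34 = 33.03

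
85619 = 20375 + 65244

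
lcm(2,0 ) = 0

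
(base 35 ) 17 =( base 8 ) 52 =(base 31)1b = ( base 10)42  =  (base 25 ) 1H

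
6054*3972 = 24046488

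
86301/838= 86301/838 = 102.98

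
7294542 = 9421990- 2127448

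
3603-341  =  3262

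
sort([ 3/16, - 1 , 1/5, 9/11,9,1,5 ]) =[-1, 3/16,  1/5, 9/11, 1,  5,9] 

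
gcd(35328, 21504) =1536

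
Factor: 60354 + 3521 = 5^3*7^1*73^1=63875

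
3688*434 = 1600592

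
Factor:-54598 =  - 2^1*27299^1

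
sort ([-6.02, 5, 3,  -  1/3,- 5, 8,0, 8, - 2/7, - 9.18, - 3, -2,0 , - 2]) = [ - 9.18 , - 6.02, - 5, - 3, - 2,-2,-1/3 ,  -  2/7, 0,0,3, 5, 8,  8 ] 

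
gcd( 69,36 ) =3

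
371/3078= 371/3078= 0.12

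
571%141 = 7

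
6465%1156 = 685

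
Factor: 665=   5^1* 7^1 * 19^1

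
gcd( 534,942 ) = 6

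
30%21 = 9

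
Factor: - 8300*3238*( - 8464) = 227473385600 = 2^7*5^2*23^2*83^1*1619^1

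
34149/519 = 11383/173 = 65.80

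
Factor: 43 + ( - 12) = 31^1 =31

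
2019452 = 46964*43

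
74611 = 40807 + 33804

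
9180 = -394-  - 9574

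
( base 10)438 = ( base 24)i6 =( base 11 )369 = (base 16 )1b6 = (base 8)666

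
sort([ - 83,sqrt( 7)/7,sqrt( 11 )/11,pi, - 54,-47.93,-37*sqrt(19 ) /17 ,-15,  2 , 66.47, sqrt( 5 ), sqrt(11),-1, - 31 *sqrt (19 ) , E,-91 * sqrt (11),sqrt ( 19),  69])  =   [-91* sqrt (11 ), - 31 * sqrt( 19) ,-83,  -  54,  -  47.93 ,  -  15,-37 * sqrt(19)/17, - 1 , sqrt( 11 )/11,sqrt(7)/7 , 2 , sqrt(5 ),E,pi, sqrt (11 ),sqrt(19), 66.47 , 69 ]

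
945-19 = 926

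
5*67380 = 336900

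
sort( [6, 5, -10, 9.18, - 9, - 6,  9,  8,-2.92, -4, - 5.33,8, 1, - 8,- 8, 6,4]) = [ - 10, - 9, - 8,-8,-6,-5.33, - 4,-2.92, 1, 4, 5,6,6,8 , 8, 9, 9.18]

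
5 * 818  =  4090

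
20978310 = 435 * 48226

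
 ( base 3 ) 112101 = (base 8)604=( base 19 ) 118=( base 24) G4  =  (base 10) 388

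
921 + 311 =1232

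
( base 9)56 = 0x33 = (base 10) 51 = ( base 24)23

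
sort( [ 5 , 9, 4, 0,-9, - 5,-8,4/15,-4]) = [ - 9 , - 8, - 5, - 4,0 , 4/15 , 4, 5,  9]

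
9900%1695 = 1425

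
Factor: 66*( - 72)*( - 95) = 451440 = 2^4*3^3*  5^1*11^1  *19^1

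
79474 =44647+34827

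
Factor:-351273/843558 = -117091/281186  =  - 2^(-1)*13^1*9007^1*140593^(-1 ) 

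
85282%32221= 20840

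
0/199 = 0 = 0.00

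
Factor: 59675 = 5^2*7^1*11^1*31^1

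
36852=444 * 83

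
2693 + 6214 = 8907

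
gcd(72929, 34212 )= 1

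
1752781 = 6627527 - 4874746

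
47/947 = 47/947 = 0.05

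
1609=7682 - 6073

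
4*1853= 7412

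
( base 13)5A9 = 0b1111011000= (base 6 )4320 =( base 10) 984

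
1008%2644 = 1008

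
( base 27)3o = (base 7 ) 210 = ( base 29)3I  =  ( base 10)105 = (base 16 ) 69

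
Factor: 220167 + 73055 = 293222 = 2^1*271^1*  541^1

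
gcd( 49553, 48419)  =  7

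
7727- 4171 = 3556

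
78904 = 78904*1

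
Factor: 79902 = 2^1*3^2*23^1 * 193^1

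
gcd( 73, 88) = 1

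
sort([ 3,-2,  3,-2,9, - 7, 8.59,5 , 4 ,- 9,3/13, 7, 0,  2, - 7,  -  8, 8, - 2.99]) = [-9,-8, - 7, - 7,-2.99, - 2 ,-2,  0, 3/13 , 2,3,3, 4 , 5,7,8,8.59 , 9] 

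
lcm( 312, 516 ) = 13416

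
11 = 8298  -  8287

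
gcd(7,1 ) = 1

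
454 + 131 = 585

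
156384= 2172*72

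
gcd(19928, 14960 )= 8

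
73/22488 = 73/22488 = 0.00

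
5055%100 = 55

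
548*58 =31784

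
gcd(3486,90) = 6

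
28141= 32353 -4212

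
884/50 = 442/25=17.68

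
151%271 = 151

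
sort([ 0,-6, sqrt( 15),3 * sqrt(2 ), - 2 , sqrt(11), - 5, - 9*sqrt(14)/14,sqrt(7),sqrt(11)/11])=[ - 6, - 5, - 9*sqrt(14)/14, - 2, 0, sqrt( 11)/11,sqrt(7), sqrt(11), sqrt(15),  3*sqrt(2 ) ] 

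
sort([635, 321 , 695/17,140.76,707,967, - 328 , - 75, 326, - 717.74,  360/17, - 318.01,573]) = [-717.74,-328, - 318.01, -75,360/17, 695/17,140.76,321,326,573,635,  707,967]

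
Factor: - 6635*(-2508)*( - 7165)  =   - 2^2*3^1*5^2*11^1*19^1 * 1327^1*1433^1  =  - 119229755700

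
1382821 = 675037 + 707784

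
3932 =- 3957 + 7889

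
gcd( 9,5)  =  1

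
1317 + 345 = 1662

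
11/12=11/12= 0.92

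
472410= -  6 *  (-78735 )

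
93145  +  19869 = 113014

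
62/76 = 31/38 = 0.82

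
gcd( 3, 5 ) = 1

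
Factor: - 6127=-11^1*557^1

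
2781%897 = 90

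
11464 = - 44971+56435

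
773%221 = 110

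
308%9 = 2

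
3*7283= 21849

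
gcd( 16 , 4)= 4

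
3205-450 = 2755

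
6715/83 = 80 + 75/83= 80.90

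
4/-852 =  - 1/213 = - 0.00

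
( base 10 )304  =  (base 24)cg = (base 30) a4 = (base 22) di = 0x130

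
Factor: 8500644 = 2^2*3^2*236129^1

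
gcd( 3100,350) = 50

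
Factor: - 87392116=-2^2*7^1*937^1*3331^1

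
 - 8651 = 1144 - 9795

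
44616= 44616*1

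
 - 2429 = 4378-6807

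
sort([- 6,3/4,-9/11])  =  [ - 6, - 9/11, 3/4 ] 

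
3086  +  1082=4168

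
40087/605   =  66 + 157/605 = 66.26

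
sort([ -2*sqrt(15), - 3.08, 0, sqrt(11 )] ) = [-2*sqrt(15 ),-3.08, 0,sqrt( 11 )]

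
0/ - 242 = 0/1 = - 0.00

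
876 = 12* 73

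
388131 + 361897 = 750028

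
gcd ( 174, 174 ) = 174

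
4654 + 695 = 5349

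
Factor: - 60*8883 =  - 2^2*3^4*5^1*7^1*47^1 = -532980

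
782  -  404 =378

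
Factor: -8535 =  - 3^1*5^1*569^1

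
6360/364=1590/91 = 17.47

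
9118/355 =9118/355 =25.68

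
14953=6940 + 8013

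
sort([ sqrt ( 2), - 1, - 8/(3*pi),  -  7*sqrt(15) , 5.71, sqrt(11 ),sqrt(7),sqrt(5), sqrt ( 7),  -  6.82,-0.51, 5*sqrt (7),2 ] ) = [ - 7*sqrt (15), -6.82 ,- 1 ,-8/( 3*pi), - 0.51,  sqrt(2), 2, sqrt( 5), sqrt( 7), sqrt(7),sqrt(11), 5.71, 5*sqrt (7)] 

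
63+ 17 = 80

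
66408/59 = 1125 + 33/59 = 1125.56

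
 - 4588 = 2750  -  7338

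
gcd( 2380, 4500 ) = 20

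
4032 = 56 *72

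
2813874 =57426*49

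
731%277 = 177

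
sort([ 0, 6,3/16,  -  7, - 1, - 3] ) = [ - 7, - 3, - 1 , 0, 3/16 , 6]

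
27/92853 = 1/3439= 0.00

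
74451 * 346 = 25760046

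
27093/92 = 27093/92 = 294.49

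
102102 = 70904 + 31198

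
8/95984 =1/11998 = 0.00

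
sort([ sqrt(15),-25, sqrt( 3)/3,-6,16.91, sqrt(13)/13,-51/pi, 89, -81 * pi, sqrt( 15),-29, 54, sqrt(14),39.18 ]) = [ - 81*pi,-29, - 25, - 51/pi, - 6,  sqrt( 13 ) /13,sqrt( 3 )/3,  sqrt(  14) , sqrt( 15), sqrt( 15),16.91,39.18, 54 , 89]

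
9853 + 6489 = 16342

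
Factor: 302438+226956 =529394 = 2^1*264697^1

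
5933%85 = 68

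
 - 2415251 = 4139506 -6554757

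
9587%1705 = 1062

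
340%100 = 40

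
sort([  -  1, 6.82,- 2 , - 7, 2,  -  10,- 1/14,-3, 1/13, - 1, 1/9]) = [  -  10, - 7, - 3, - 2,-1, - 1, - 1/14, 1/13,1/9 , 2, 6.82 ] 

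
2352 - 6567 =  - 4215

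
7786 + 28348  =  36134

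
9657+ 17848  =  27505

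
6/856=3/428=0.01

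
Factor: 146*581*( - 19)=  - 2^1*7^1*19^1*73^1*83^1 = - 1611694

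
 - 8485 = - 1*8485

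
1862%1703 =159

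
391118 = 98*3991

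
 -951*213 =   -  202563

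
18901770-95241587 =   -  76339817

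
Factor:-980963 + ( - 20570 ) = - 1001533   =  -13^1*77041^1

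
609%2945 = 609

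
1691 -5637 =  - 3946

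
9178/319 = 28 + 246/319= 28.77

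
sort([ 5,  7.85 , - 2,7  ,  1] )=[- 2 , 1, 5,7,  7.85]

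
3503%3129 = 374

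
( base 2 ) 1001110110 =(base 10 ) 630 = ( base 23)149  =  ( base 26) o6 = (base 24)126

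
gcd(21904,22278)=2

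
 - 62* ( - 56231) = 3486322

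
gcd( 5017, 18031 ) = 1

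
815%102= 101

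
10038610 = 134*74915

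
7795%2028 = 1711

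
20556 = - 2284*( - 9)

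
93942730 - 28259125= 65683605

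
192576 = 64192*3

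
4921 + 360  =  5281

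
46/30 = 23/15  =  1.53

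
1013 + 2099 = 3112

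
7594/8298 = 3797/4149= 0.92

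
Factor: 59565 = 3^1*5^1*11^1*19^2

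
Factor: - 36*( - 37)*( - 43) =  - 57276 = -  2^2*3^2*37^1*43^1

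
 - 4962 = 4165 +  -9127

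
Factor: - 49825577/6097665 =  - 3^( - 1) * 5^ (-1)* 7^( - 1 )*58073^( - 1 )*49825577^1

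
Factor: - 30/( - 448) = 2^(  -  5) * 3^1*5^1 *7^( - 1) =15/224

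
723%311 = 101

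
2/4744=1/2372 = 0.00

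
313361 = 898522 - 585161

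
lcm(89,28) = 2492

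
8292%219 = 189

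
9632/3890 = 2+ 926/1945  =  2.48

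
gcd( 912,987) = 3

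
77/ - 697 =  - 77/697=   -0.11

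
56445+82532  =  138977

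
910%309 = 292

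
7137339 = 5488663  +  1648676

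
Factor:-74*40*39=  - 2^4  *  3^1*5^1*13^1 * 37^1 = - 115440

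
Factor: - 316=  - 2^2*79^1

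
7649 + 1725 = 9374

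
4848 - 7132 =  - 2284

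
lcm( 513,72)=4104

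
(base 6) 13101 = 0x7BD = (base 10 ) 1981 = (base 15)8C1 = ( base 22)421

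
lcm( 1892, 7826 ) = 172172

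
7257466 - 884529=6372937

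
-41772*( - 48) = 2005056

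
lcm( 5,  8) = 40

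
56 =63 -7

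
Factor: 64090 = 2^1*5^1 * 13^1*17^1*29^1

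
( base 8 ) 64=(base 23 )26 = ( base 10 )52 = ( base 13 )40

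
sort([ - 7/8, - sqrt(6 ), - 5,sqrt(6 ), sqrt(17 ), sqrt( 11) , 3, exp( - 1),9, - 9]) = [ - 9, - 5, - sqrt( 6), - 7/8,exp(  -  1),  sqrt( 6 ), 3,sqrt(11), sqrt(17 ),  9] 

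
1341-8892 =-7551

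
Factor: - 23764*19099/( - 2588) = 113467159/647 = 13^1* 71^1*269^1*457^1*647^( - 1 )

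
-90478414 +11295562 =-79182852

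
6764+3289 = 10053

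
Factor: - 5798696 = -2^3*724837^1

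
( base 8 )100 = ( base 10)64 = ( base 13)4c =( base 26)2c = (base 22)2K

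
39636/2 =19818 = 19818.00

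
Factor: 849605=5^1*367^1 *463^1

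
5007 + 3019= 8026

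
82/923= 82/923 = 0.09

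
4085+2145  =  6230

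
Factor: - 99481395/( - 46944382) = 2^( - 1 )*3^1*5^1 * 13^1 * 191^1*2671^1 * 23472191^ (-1) 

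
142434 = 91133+51301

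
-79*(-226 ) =17854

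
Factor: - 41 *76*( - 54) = 2^3*3^3*19^1*41^1 = 168264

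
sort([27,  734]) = [27 , 734 ] 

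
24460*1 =24460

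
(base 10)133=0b10000101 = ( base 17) 7e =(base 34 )3v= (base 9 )157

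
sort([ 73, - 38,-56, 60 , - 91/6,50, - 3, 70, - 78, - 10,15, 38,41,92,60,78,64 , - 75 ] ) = [ - 78, - 75, - 56, - 38, - 91/6,-10, -3, 15 , 38, 41 , 50,  60, 60 , 64, 70, 73, 78 , 92]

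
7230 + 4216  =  11446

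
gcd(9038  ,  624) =2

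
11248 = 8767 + 2481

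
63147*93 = 5872671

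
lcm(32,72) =288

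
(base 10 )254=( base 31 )86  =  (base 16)FE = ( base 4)3332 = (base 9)312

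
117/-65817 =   -  13/7313 =-  0.00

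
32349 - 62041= - 29692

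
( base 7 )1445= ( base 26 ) m0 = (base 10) 572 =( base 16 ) 23C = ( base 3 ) 210012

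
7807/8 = 975+7/8 = 975.88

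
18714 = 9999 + 8715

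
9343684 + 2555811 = 11899495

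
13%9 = 4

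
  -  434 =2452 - 2886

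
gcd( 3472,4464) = 496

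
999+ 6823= 7822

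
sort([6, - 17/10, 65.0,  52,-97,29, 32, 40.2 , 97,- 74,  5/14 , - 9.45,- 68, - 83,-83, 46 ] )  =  [ - 97, - 83,-83, - 74,  -  68,-9.45 ,- 17/10,5/14,6,29,32, 40.2 , 46 , 52,65.0 , 97 ]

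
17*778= 13226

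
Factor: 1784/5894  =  892/2947 = 2^2*7^( - 1)*223^1*421^ ( - 1)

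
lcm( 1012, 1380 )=15180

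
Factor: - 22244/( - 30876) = 3^( - 1)*31^( - 1 )*67^1 = 67/93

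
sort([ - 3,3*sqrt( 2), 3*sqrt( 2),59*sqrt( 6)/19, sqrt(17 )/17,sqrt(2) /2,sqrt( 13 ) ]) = [ - 3,sqrt( 17)/17, sqrt( 2) /2,sqrt( 13),  3* sqrt(2), 3*sqrt(2),59*sqrt( 6 )/19]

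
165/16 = 165/16 = 10.31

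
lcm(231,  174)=13398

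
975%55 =40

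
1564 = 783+781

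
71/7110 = 71/7110 = 0.01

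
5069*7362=37317978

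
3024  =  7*432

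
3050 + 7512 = 10562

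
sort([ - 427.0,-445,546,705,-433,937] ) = [ - 445,-433,-427.0,546,705, 937] 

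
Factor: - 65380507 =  - 65380507^1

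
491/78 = 491/78 = 6.29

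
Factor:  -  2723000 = -2^3*5^3*7^1*389^1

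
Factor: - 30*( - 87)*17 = 44370 = 2^1*3^2  *5^1*17^1*29^1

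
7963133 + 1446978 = 9410111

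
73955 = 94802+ - 20847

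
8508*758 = 6449064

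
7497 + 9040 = 16537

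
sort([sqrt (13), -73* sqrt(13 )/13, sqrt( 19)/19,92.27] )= [-73*sqrt(13 ) /13, sqrt(19)/19, sqrt(13 ), 92.27 ] 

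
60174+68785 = 128959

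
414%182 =50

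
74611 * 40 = 2984440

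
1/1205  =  1/1205 = 0.00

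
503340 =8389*60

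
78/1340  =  39/670  =  0.06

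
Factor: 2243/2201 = 31^( - 1 )*71^( - 1 )*2243^1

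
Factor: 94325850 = 2^1*3^3*5^2*107^1*653^1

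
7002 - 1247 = 5755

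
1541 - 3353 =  -1812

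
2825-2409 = 416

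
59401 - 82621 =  - 23220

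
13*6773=88049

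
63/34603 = 63/34603=0.00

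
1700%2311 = 1700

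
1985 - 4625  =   - 2640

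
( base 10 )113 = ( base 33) 3e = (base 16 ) 71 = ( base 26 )49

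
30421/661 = 30421/661  =  46.02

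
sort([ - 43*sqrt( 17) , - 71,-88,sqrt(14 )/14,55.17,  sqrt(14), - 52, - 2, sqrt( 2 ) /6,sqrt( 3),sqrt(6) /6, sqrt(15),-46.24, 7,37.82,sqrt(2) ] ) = [ - 43*sqrt(17 ),-88, - 71, - 52, - 46.24,- 2, sqrt( 2)/6, sqrt( 14)/14, sqrt(6) /6 , sqrt(2),  sqrt (3),sqrt(14),sqrt(15),7, 37.82, 55.17 ]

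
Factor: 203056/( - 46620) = -2^2*3^( - 2 )*5^(-1)*7^2 = -196/45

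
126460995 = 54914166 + 71546829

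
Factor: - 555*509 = -3^1*5^1*37^1 * 509^1 = - 282495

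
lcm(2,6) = 6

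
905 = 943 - 38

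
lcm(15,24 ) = 120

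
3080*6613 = 20368040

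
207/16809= 69/5603=   0.01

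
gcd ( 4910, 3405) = 5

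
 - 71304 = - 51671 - 19633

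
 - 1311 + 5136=3825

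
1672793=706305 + 966488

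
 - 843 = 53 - 896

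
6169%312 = 241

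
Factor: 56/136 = 7^1*17^( - 1 ) = 7/17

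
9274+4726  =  14000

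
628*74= 46472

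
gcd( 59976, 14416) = 136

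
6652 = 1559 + 5093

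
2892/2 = 1446 = 1446.00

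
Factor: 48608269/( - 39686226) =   -  2^( - 1)*3^( -1)*23^1*37^1*57119^1*6614371^( - 1) 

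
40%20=0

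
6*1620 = 9720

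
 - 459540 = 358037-817577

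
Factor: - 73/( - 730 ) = 2^( - 1) * 5^(-1) = 1/10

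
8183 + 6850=15033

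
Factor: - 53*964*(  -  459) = 23451228 =2^2*3^3*17^1*53^1*241^1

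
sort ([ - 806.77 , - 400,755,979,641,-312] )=[ - 806.77,  -  400, - 312, 641, 755,979 ] 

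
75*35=2625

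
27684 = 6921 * 4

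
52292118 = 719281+51572837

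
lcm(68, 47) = 3196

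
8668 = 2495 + 6173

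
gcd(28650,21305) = 5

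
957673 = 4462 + 953211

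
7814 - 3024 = 4790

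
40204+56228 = 96432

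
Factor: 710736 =2^4*3^1 * 13^1*17^1 * 67^1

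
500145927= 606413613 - 106267686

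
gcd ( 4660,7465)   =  5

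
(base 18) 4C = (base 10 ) 84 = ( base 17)4g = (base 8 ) 124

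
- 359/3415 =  - 1 + 3056/3415=- 0.11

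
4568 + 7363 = 11931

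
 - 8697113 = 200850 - 8897963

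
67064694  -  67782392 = -717698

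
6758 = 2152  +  4606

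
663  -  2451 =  - 1788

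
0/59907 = 0 = 0.00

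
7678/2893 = 2  +  172/263  =  2.65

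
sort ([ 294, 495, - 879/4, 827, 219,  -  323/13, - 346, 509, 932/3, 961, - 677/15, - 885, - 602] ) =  [-885, - 602,- 346, - 879/4, - 677/15, - 323/13,219, 294, 932/3, 495, 509 , 827,  961 ]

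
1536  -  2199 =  - 663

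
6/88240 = 3/44120=0.00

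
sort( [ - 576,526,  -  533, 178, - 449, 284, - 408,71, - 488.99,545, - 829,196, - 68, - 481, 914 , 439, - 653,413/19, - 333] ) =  [ - 829, - 653, - 576 , - 533, - 488.99  ,-481, - 449, - 408, - 333,-68,413/19, 71,178,196,284,  439, 526, 545, 914]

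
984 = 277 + 707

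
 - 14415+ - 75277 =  - 89692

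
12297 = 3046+9251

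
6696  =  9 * 744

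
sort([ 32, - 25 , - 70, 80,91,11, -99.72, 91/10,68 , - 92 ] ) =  [ - 99.72, - 92,-70,  -  25, 91/10, 11, 32,68,80, 91 ] 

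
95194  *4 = 380776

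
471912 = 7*67416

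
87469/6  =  14578 + 1/6 = 14578.17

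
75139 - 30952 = 44187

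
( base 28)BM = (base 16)14a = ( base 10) 330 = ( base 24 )DI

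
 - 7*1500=-10500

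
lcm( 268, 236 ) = 15812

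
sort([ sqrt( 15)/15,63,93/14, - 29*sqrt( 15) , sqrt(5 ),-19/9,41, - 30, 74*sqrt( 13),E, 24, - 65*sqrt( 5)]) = [ - 65*sqrt( 5 ) ,  -  29*sqrt(15),- 30, - 19/9, sqrt ( 15)/15 , sqrt( 5),E, 93/14,24,41 , 63,74* sqrt ( 13)]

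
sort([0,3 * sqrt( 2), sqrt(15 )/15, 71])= [ 0 , sqrt(15)/15,3 * sqrt(2), 71 ] 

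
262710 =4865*54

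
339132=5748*59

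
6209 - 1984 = 4225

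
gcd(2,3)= 1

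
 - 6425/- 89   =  72 + 17/89 = 72.19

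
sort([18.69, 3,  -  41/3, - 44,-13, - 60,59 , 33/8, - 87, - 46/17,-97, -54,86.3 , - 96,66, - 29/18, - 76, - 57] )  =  [ - 97, - 96, -87, - 76, - 60,  -  57, - 54,  -  44, - 41/3, - 13, - 46/17, - 29/18,3,  33/8, 18.69 , 59 , 66, 86.3] 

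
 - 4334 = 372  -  4706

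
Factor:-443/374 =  - 2^( - 1)*11^( - 1)*17^(-1)*443^1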